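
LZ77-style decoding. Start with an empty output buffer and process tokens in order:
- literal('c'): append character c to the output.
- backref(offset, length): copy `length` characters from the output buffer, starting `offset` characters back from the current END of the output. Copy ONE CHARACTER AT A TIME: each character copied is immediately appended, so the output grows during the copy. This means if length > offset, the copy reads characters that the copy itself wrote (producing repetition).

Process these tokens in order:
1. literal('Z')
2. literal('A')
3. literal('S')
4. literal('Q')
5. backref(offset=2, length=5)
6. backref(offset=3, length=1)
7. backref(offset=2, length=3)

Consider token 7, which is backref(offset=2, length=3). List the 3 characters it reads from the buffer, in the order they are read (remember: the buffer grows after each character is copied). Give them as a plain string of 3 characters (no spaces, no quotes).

Answer: SSS

Derivation:
Token 1: literal('Z'). Output: "Z"
Token 2: literal('A'). Output: "ZA"
Token 3: literal('S'). Output: "ZAS"
Token 4: literal('Q'). Output: "ZASQ"
Token 5: backref(off=2, len=5) (overlapping!). Copied 'SQSQS' from pos 2. Output: "ZASQSQSQS"
Token 6: backref(off=3, len=1). Copied 'S' from pos 6. Output: "ZASQSQSQSS"
Token 7: backref(off=2, len=3). Buffer before: "ZASQSQSQSS" (len 10)
  byte 1: read out[8]='S', append. Buffer now: "ZASQSQSQSSS"
  byte 2: read out[9]='S', append. Buffer now: "ZASQSQSQSSSS"
  byte 3: read out[10]='S', append. Buffer now: "ZASQSQSQSSSSS"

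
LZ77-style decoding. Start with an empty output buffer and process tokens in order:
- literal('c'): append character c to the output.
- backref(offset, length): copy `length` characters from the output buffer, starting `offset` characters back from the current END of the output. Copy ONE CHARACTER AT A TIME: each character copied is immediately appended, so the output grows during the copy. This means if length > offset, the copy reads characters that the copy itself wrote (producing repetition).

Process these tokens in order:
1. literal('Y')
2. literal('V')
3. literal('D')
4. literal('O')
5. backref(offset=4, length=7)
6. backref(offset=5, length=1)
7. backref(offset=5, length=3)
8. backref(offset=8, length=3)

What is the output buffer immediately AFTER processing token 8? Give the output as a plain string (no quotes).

Answer: YVDOYVDOYVDDOYVOYV

Derivation:
Token 1: literal('Y'). Output: "Y"
Token 2: literal('V'). Output: "YV"
Token 3: literal('D'). Output: "YVD"
Token 4: literal('O'). Output: "YVDO"
Token 5: backref(off=4, len=7) (overlapping!). Copied 'YVDOYVD' from pos 0. Output: "YVDOYVDOYVD"
Token 6: backref(off=5, len=1). Copied 'D' from pos 6. Output: "YVDOYVDOYVDD"
Token 7: backref(off=5, len=3). Copied 'OYV' from pos 7. Output: "YVDOYVDOYVDDOYV"
Token 8: backref(off=8, len=3). Copied 'OYV' from pos 7. Output: "YVDOYVDOYVDDOYVOYV"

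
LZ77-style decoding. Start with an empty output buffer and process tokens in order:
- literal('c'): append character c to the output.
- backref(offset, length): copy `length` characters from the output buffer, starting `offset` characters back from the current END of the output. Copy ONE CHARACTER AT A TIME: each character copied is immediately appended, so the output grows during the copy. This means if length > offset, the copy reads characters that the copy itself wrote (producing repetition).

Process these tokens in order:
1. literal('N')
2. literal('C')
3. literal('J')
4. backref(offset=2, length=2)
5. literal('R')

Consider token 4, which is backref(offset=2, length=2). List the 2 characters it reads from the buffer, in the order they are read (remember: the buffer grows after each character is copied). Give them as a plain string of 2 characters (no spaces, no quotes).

Answer: CJ

Derivation:
Token 1: literal('N'). Output: "N"
Token 2: literal('C'). Output: "NC"
Token 3: literal('J'). Output: "NCJ"
Token 4: backref(off=2, len=2). Buffer before: "NCJ" (len 3)
  byte 1: read out[1]='C', append. Buffer now: "NCJC"
  byte 2: read out[2]='J', append. Buffer now: "NCJCJ"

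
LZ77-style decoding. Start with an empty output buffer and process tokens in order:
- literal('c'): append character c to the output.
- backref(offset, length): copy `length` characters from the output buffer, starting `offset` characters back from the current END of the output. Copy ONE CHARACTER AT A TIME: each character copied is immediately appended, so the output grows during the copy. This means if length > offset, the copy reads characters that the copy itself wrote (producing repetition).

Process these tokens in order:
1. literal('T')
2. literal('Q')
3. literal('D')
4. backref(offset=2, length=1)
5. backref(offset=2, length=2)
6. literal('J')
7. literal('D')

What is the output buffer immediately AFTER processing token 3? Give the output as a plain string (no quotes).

Answer: TQD

Derivation:
Token 1: literal('T'). Output: "T"
Token 2: literal('Q'). Output: "TQ"
Token 3: literal('D'). Output: "TQD"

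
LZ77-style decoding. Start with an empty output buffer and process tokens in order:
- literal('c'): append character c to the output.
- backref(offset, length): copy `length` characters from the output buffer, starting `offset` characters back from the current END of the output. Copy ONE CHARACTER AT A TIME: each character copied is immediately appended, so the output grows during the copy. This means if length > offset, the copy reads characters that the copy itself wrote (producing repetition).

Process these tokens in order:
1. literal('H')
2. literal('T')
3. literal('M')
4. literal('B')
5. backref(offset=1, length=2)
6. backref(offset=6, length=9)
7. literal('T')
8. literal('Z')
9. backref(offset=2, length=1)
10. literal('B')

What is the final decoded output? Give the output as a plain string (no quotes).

Token 1: literal('H'). Output: "H"
Token 2: literal('T'). Output: "HT"
Token 3: literal('M'). Output: "HTM"
Token 4: literal('B'). Output: "HTMB"
Token 5: backref(off=1, len=2) (overlapping!). Copied 'BB' from pos 3. Output: "HTMBBB"
Token 6: backref(off=6, len=9) (overlapping!). Copied 'HTMBBBHTM' from pos 0. Output: "HTMBBBHTMBBBHTM"
Token 7: literal('T'). Output: "HTMBBBHTMBBBHTMT"
Token 8: literal('Z'). Output: "HTMBBBHTMBBBHTMTZ"
Token 9: backref(off=2, len=1). Copied 'T' from pos 15. Output: "HTMBBBHTMBBBHTMTZT"
Token 10: literal('B'). Output: "HTMBBBHTMBBBHTMTZTB"

Answer: HTMBBBHTMBBBHTMTZTB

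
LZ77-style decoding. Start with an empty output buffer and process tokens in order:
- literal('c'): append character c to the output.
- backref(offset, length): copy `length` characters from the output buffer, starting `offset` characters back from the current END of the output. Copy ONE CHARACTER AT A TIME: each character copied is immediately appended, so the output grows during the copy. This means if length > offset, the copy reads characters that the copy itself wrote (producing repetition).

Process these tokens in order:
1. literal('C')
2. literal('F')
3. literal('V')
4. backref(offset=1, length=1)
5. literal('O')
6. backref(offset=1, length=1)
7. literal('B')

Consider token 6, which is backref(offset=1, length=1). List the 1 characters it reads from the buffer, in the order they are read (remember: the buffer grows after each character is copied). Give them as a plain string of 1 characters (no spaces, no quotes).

Answer: O

Derivation:
Token 1: literal('C'). Output: "C"
Token 2: literal('F'). Output: "CF"
Token 3: literal('V'). Output: "CFV"
Token 4: backref(off=1, len=1). Copied 'V' from pos 2. Output: "CFVV"
Token 5: literal('O'). Output: "CFVVO"
Token 6: backref(off=1, len=1). Buffer before: "CFVVO" (len 5)
  byte 1: read out[4]='O', append. Buffer now: "CFVVOO"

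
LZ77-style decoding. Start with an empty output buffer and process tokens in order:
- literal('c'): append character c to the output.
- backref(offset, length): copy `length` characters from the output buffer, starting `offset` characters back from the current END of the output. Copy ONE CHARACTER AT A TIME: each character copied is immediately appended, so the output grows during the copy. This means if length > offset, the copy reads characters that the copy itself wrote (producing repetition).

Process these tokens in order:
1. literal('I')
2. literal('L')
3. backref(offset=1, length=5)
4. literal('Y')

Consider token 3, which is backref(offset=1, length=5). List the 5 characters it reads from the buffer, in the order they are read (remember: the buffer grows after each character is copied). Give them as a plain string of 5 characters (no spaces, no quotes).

Answer: LLLLL

Derivation:
Token 1: literal('I'). Output: "I"
Token 2: literal('L'). Output: "IL"
Token 3: backref(off=1, len=5). Buffer before: "IL" (len 2)
  byte 1: read out[1]='L', append. Buffer now: "ILL"
  byte 2: read out[2]='L', append. Buffer now: "ILLL"
  byte 3: read out[3]='L', append. Buffer now: "ILLLL"
  byte 4: read out[4]='L', append. Buffer now: "ILLLLL"
  byte 5: read out[5]='L', append. Buffer now: "ILLLLLL"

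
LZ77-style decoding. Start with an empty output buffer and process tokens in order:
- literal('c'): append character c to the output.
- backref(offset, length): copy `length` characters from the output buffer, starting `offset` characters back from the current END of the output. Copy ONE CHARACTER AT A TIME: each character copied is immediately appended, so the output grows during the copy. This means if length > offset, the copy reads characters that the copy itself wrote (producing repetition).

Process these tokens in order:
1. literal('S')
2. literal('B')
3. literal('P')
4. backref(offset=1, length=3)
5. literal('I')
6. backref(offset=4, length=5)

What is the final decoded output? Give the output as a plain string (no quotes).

Token 1: literal('S'). Output: "S"
Token 2: literal('B'). Output: "SB"
Token 3: literal('P'). Output: "SBP"
Token 4: backref(off=1, len=3) (overlapping!). Copied 'PPP' from pos 2. Output: "SBPPPP"
Token 5: literal('I'). Output: "SBPPPPI"
Token 6: backref(off=4, len=5) (overlapping!). Copied 'PPPIP' from pos 3. Output: "SBPPPPIPPPIP"

Answer: SBPPPPIPPPIP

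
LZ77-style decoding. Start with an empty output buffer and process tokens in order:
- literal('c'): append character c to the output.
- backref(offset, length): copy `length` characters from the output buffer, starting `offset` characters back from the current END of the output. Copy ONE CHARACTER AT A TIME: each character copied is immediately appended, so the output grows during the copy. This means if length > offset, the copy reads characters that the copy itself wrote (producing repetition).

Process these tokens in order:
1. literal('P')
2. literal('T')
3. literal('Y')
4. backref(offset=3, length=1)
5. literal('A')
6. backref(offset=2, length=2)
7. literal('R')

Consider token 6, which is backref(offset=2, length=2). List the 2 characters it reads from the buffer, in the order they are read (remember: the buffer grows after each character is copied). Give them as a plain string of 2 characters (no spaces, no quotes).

Token 1: literal('P'). Output: "P"
Token 2: literal('T'). Output: "PT"
Token 3: literal('Y'). Output: "PTY"
Token 4: backref(off=3, len=1). Copied 'P' from pos 0. Output: "PTYP"
Token 5: literal('A'). Output: "PTYPA"
Token 6: backref(off=2, len=2). Buffer before: "PTYPA" (len 5)
  byte 1: read out[3]='P', append. Buffer now: "PTYPAP"
  byte 2: read out[4]='A', append. Buffer now: "PTYPAPA"

Answer: PA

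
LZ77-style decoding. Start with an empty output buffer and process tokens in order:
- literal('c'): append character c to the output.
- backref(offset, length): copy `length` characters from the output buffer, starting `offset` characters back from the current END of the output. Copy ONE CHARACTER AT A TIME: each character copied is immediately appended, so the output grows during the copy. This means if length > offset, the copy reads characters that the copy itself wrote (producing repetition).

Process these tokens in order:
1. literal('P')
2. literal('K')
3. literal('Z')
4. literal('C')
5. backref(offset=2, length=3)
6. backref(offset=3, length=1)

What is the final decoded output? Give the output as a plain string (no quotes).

Token 1: literal('P'). Output: "P"
Token 2: literal('K'). Output: "PK"
Token 3: literal('Z'). Output: "PKZ"
Token 4: literal('C'). Output: "PKZC"
Token 5: backref(off=2, len=3) (overlapping!). Copied 'ZCZ' from pos 2. Output: "PKZCZCZ"
Token 6: backref(off=3, len=1). Copied 'Z' from pos 4. Output: "PKZCZCZZ"

Answer: PKZCZCZZ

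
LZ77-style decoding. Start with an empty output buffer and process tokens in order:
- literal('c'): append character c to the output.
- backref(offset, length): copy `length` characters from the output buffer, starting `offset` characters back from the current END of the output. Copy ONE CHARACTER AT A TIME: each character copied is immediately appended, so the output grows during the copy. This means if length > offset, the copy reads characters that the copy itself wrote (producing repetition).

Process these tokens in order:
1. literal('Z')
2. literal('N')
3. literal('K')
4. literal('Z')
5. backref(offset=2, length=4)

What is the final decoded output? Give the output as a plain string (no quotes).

Token 1: literal('Z'). Output: "Z"
Token 2: literal('N'). Output: "ZN"
Token 3: literal('K'). Output: "ZNK"
Token 4: literal('Z'). Output: "ZNKZ"
Token 5: backref(off=2, len=4) (overlapping!). Copied 'KZKZ' from pos 2. Output: "ZNKZKZKZ"

Answer: ZNKZKZKZ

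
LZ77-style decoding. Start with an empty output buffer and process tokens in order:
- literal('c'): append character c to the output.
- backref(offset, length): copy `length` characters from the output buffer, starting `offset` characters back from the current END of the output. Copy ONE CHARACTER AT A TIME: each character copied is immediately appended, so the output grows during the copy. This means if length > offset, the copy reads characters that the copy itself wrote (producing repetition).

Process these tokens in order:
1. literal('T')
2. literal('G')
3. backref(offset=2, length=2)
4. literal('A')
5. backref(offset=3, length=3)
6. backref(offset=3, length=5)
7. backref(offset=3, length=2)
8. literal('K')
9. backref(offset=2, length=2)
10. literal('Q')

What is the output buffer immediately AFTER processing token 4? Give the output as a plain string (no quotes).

Answer: TGTGA

Derivation:
Token 1: literal('T'). Output: "T"
Token 2: literal('G'). Output: "TG"
Token 3: backref(off=2, len=2). Copied 'TG' from pos 0. Output: "TGTG"
Token 4: literal('A'). Output: "TGTGA"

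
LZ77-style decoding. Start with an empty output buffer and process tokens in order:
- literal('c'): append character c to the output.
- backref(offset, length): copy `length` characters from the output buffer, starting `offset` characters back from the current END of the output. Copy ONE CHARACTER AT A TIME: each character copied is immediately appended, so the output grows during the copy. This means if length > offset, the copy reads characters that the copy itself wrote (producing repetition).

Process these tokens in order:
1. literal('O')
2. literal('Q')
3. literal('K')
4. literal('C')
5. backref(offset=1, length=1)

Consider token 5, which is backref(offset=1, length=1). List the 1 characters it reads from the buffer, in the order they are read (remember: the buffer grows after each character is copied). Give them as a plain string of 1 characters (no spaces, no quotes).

Token 1: literal('O'). Output: "O"
Token 2: literal('Q'). Output: "OQ"
Token 3: literal('K'). Output: "OQK"
Token 4: literal('C'). Output: "OQKC"
Token 5: backref(off=1, len=1). Buffer before: "OQKC" (len 4)
  byte 1: read out[3]='C', append. Buffer now: "OQKCC"

Answer: C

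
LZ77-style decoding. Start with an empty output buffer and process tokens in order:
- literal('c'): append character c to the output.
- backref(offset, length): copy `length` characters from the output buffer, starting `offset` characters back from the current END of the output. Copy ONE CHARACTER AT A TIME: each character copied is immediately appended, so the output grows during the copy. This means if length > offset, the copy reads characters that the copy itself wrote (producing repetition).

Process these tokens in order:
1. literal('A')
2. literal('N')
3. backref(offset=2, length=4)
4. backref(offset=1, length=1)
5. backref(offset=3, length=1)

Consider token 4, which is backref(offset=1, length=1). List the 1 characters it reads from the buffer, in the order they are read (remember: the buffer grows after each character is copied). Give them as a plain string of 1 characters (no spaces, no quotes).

Answer: N

Derivation:
Token 1: literal('A'). Output: "A"
Token 2: literal('N'). Output: "AN"
Token 3: backref(off=2, len=4) (overlapping!). Copied 'ANAN' from pos 0. Output: "ANANAN"
Token 4: backref(off=1, len=1). Buffer before: "ANANAN" (len 6)
  byte 1: read out[5]='N', append. Buffer now: "ANANANN"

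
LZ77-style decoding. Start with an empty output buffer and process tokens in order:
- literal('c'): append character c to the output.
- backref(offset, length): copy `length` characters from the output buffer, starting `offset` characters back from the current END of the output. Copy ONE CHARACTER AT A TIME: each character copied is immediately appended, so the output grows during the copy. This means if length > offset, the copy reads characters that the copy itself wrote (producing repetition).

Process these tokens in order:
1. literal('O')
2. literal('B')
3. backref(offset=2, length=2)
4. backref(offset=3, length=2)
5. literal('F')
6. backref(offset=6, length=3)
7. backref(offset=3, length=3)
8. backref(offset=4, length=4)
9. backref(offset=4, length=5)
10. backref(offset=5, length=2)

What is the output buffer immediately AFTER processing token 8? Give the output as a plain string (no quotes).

Answer: OBOBBOFBOBBOBBBOB

Derivation:
Token 1: literal('O'). Output: "O"
Token 2: literal('B'). Output: "OB"
Token 3: backref(off=2, len=2). Copied 'OB' from pos 0. Output: "OBOB"
Token 4: backref(off=3, len=2). Copied 'BO' from pos 1. Output: "OBOBBO"
Token 5: literal('F'). Output: "OBOBBOF"
Token 6: backref(off=6, len=3). Copied 'BOB' from pos 1. Output: "OBOBBOFBOB"
Token 7: backref(off=3, len=3). Copied 'BOB' from pos 7. Output: "OBOBBOFBOBBOB"
Token 8: backref(off=4, len=4). Copied 'BBOB' from pos 9. Output: "OBOBBOFBOBBOBBBOB"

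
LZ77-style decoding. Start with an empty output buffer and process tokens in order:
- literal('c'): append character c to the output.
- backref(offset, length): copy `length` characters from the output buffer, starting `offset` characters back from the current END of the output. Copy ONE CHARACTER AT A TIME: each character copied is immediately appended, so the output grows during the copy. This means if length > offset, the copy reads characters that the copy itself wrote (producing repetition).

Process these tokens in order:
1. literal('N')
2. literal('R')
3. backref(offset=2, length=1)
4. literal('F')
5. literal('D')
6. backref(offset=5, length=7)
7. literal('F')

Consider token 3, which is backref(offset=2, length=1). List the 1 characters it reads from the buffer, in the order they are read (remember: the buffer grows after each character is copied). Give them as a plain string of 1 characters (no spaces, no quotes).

Token 1: literal('N'). Output: "N"
Token 2: literal('R'). Output: "NR"
Token 3: backref(off=2, len=1). Buffer before: "NR" (len 2)
  byte 1: read out[0]='N', append. Buffer now: "NRN"

Answer: N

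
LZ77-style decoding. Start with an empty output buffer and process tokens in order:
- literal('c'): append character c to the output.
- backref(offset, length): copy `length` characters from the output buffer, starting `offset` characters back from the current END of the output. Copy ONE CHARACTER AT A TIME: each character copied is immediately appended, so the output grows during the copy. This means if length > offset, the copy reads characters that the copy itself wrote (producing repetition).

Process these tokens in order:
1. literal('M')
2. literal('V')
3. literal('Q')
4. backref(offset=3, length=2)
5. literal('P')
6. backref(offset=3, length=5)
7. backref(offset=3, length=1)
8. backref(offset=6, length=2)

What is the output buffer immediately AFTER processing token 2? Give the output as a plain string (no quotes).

Token 1: literal('M'). Output: "M"
Token 2: literal('V'). Output: "MV"

Answer: MV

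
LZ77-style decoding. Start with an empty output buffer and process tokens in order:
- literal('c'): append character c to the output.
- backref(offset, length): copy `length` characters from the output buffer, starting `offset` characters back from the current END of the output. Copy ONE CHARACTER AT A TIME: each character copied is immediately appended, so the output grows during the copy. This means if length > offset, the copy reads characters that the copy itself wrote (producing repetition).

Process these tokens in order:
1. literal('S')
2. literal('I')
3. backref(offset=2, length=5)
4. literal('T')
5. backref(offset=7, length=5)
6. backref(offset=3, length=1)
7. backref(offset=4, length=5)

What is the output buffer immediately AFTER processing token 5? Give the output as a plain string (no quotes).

Token 1: literal('S'). Output: "S"
Token 2: literal('I'). Output: "SI"
Token 3: backref(off=2, len=5) (overlapping!). Copied 'SISIS' from pos 0. Output: "SISISIS"
Token 4: literal('T'). Output: "SISISIST"
Token 5: backref(off=7, len=5). Copied 'ISISI' from pos 1. Output: "SISISISTISISI"

Answer: SISISISTISISI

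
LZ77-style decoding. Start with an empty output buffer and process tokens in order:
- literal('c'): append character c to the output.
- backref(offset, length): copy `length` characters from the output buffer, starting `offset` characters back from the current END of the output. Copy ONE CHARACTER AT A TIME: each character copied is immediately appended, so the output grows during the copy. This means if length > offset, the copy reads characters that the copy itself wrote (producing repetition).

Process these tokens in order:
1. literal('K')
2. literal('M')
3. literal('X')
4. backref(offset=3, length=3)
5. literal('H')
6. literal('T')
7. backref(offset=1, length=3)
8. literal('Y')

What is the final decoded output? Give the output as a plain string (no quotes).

Answer: KMXKMXHTTTTY

Derivation:
Token 1: literal('K'). Output: "K"
Token 2: literal('M'). Output: "KM"
Token 3: literal('X'). Output: "KMX"
Token 4: backref(off=3, len=3). Copied 'KMX' from pos 0. Output: "KMXKMX"
Token 5: literal('H'). Output: "KMXKMXH"
Token 6: literal('T'). Output: "KMXKMXHT"
Token 7: backref(off=1, len=3) (overlapping!). Copied 'TTT' from pos 7. Output: "KMXKMXHTTTT"
Token 8: literal('Y'). Output: "KMXKMXHTTTTY"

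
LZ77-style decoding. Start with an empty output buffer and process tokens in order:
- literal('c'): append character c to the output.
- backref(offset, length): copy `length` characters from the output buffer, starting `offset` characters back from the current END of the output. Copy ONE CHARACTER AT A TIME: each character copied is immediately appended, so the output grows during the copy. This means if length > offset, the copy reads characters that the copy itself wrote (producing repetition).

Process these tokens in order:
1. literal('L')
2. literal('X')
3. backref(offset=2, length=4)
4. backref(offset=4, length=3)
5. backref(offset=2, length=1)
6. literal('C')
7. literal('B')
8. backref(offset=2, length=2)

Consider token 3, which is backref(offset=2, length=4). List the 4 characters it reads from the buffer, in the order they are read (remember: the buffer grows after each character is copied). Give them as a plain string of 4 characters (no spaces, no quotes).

Token 1: literal('L'). Output: "L"
Token 2: literal('X'). Output: "LX"
Token 3: backref(off=2, len=4). Buffer before: "LX" (len 2)
  byte 1: read out[0]='L', append. Buffer now: "LXL"
  byte 2: read out[1]='X', append. Buffer now: "LXLX"
  byte 3: read out[2]='L', append. Buffer now: "LXLXL"
  byte 4: read out[3]='X', append. Buffer now: "LXLXLX"

Answer: LXLX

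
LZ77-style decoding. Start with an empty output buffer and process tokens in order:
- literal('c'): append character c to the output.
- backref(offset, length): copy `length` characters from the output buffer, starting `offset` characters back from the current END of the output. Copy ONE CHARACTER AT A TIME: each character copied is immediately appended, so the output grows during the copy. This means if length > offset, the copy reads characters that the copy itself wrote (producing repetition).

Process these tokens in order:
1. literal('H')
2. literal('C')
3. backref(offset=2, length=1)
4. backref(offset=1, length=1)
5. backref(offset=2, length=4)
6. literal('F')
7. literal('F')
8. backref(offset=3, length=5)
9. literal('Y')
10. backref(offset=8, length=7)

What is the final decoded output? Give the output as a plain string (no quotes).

Answer: HCHHHHHHFFHFFHFYFFHFFHF

Derivation:
Token 1: literal('H'). Output: "H"
Token 2: literal('C'). Output: "HC"
Token 3: backref(off=2, len=1). Copied 'H' from pos 0. Output: "HCH"
Token 4: backref(off=1, len=1). Copied 'H' from pos 2. Output: "HCHH"
Token 5: backref(off=2, len=4) (overlapping!). Copied 'HHHH' from pos 2. Output: "HCHHHHHH"
Token 6: literal('F'). Output: "HCHHHHHHF"
Token 7: literal('F'). Output: "HCHHHHHHFF"
Token 8: backref(off=3, len=5) (overlapping!). Copied 'HFFHF' from pos 7. Output: "HCHHHHHHFFHFFHF"
Token 9: literal('Y'). Output: "HCHHHHHHFFHFFHFY"
Token 10: backref(off=8, len=7). Copied 'FFHFFHF' from pos 8. Output: "HCHHHHHHFFHFFHFYFFHFFHF"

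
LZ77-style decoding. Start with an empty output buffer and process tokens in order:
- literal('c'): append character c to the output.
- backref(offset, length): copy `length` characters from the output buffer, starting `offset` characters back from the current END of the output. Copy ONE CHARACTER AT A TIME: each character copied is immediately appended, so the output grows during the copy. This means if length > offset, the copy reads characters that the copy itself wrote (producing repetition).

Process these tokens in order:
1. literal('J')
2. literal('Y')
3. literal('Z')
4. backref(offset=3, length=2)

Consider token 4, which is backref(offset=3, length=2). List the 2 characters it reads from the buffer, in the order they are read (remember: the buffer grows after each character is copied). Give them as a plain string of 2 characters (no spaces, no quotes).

Answer: JY

Derivation:
Token 1: literal('J'). Output: "J"
Token 2: literal('Y'). Output: "JY"
Token 3: literal('Z'). Output: "JYZ"
Token 4: backref(off=3, len=2). Buffer before: "JYZ" (len 3)
  byte 1: read out[0]='J', append. Buffer now: "JYZJ"
  byte 2: read out[1]='Y', append. Buffer now: "JYZJY"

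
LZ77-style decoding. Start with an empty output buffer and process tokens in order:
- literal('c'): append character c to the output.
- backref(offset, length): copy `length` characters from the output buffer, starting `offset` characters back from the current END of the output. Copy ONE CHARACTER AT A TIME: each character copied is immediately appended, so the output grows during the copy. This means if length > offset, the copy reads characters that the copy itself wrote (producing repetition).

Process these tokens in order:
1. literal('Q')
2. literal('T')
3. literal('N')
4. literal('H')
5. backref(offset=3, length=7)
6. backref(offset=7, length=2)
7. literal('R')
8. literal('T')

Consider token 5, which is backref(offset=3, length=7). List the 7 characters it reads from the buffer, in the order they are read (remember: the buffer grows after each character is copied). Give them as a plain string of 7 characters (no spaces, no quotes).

Token 1: literal('Q'). Output: "Q"
Token 2: literal('T'). Output: "QT"
Token 3: literal('N'). Output: "QTN"
Token 4: literal('H'). Output: "QTNH"
Token 5: backref(off=3, len=7). Buffer before: "QTNH" (len 4)
  byte 1: read out[1]='T', append. Buffer now: "QTNHT"
  byte 2: read out[2]='N', append. Buffer now: "QTNHTN"
  byte 3: read out[3]='H', append. Buffer now: "QTNHTNH"
  byte 4: read out[4]='T', append. Buffer now: "QTNHTNHT"
  byte 5: read out[5]='N', append. Buffer now: "QTNHTNHTN"
  byte 6: read out[6]='H', append. Buffer now: "QTNHTNHTNH"
  byte 7: read out[7]='T', append. Buffer now: "QTNHTNHTNHT"

Answer: TNHTNHT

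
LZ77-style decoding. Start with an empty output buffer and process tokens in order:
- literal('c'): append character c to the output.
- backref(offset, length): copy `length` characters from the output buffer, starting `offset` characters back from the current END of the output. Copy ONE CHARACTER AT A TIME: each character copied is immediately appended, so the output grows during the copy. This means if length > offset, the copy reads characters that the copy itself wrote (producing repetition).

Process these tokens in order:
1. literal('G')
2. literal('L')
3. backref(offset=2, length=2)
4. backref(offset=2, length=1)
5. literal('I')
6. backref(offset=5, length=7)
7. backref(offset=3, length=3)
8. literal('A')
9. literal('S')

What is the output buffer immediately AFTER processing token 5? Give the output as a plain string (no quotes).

Answer: GLGLGI

Derivation:
Token 1: literal('G'). Output: "G"
Token 2: literal('L'). Output: "GL"
Token 3: backref(off=2, len=2). Copied 'GL' from pos 0. Output: "GLGL"
Token 4: backref(off=2, len=1). Copied 'G' from pos 2. Output: "GLGLG"
Token 5: literal('I'). Output: "GLGLGI"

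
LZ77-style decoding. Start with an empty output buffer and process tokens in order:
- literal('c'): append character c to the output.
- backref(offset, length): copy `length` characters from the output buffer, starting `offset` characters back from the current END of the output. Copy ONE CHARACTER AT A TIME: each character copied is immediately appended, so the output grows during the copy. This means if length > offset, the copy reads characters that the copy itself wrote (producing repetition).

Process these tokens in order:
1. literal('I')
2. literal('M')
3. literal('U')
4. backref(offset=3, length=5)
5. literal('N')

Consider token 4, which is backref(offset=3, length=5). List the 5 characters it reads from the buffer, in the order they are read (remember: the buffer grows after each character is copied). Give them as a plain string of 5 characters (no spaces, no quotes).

Answer: IMUIM

Derivation:
Token 1: literal('I'). Output: "I"
Token 2: literal('M'). Output: "IM"
Token 3: literal('U'). Output: "IMU"
Token 4: backref(off=3, len=5). Buffer before: "IMU" (len 3)
  byte 1: read out[0]='I', append. Buffer now: "IMUI"
  byte 2: read out[1]='M', append. Buffer now: "IMUIM"
  byte 3: read out[2]='U', append. Buffer now: "IMUIMU"
  byte 4: read out[3]='I', append. Buffer now: "IMUIMUI"
  byte 5: read out[4]='M', append. Buffer now: "IMUIMUIM"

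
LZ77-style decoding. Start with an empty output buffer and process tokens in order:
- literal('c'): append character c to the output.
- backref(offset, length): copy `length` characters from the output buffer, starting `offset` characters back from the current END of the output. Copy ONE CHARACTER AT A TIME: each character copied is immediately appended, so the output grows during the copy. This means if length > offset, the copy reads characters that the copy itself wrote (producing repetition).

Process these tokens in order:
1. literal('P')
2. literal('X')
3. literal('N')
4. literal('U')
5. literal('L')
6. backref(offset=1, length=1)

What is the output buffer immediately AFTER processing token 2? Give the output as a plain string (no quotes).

Token 1: literal('P'). Output: "P"
Token 2: literal('X'). Output: "PX"

Answer: PX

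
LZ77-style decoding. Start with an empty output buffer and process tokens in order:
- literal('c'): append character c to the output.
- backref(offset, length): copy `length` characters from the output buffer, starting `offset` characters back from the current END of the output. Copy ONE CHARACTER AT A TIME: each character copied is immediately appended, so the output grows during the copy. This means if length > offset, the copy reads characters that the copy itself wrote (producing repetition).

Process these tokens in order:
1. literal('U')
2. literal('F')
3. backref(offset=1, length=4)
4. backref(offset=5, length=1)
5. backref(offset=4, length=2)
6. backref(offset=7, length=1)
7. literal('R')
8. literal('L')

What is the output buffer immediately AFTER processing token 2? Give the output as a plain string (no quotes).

Answer: UF

Derivation:
Token 1: literal('U'). Output: "U"
Token 2: literal('F'). Output: "UF"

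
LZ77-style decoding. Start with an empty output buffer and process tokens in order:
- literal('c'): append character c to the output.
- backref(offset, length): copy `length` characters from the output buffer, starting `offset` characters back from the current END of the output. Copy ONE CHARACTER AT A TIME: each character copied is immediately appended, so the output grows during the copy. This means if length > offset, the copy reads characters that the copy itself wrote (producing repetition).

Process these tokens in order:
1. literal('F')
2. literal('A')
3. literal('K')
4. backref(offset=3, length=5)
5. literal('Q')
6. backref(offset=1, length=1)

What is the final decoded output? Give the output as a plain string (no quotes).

Answer: FAKFAKFAQQ

Derivation:
Token 1: literal('F'). Output: "F"
Token 2: literal('A'). Output: "FA"
Token 3: literal('K'). Output: "FAK"
Token 4: backref(off=3, len=5) (overlapping!). Copied 'FAKFA' from pos 0. Output: "FAKFAKFA"
Token 5: literal('Q'). Output: "FAKFAKFAQ"
Token 6: backref(off=1, len=1). Copied 'Q' from pos 8. Output: "FAKFAKFAQQ"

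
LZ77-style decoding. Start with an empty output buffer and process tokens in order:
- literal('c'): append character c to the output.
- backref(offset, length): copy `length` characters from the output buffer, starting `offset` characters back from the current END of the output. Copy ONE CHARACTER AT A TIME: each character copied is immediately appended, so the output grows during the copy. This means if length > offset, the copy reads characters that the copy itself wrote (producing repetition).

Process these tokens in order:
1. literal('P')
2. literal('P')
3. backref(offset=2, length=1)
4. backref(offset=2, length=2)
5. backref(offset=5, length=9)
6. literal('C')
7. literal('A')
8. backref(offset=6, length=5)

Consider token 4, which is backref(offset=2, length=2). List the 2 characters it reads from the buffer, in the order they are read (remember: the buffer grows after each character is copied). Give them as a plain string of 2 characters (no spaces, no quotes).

Token 1: literal('P'). Output: "P"
Token 2: literal('P'). Output: "PP"
Token 3: backref(off=2, len=1). Copied 'P' from pos 0. Output: "PPP"
Token 4: backref(off=2, len=2). Buffer before: "PPP" (len 3)
  byte 1: read out[1]='P', append. Buffer now: "PPPP"
  byte 2: read out[2]='P', append. Buffer now: "PPPPP"

Answer: PP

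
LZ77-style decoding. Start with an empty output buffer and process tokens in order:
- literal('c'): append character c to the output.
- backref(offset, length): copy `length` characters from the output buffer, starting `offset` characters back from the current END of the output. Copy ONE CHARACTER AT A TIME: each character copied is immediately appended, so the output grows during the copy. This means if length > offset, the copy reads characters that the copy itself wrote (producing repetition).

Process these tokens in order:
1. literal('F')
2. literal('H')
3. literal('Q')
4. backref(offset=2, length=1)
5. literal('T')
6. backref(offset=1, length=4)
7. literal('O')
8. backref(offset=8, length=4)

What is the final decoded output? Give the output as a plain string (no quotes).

Token 1: literal('F'). Output: "F"
Token 2: literal('H'). Output: "FH"
Token 3: literal('Q'). Output: "FHQ"
Token 4: backref(off=2, len=1). Copied 'H' from pos 1. Output: "FHQH"
Token 5: literal('T'). Output: "FHQHT"
Token 6: backref(off=1, len=4) (overlapping!). Copied 'TTTT' from pos 4. Output: "FHQHTTTTT"
Token 7: literal('O'). Output: "FHQHTTTTTO"
Token 8: backref(off=8, len=4). Copied 'QHTT' from pos 2. Output: "FHQHTTTTTOQHTT"

Answer: FHQHTTTTTOQHTT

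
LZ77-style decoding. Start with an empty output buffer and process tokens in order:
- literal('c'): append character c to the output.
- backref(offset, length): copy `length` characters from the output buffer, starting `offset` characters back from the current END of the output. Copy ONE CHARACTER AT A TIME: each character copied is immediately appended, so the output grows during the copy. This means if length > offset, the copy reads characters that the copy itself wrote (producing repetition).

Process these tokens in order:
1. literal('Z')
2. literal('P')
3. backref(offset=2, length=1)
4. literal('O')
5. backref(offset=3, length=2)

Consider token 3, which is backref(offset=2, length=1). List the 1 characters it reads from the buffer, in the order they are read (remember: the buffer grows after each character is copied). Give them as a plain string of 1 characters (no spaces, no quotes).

Token 1: literal('Z'). Output: "Z"
Token 2: literal('P'). Output: "ZP"
Token 3: backref(off=2, len=1). Buffer before: "ZP" (len 2)
  byte 1: read out[0]='Z', append. Buffer now: "ZPZ"

Answer: Z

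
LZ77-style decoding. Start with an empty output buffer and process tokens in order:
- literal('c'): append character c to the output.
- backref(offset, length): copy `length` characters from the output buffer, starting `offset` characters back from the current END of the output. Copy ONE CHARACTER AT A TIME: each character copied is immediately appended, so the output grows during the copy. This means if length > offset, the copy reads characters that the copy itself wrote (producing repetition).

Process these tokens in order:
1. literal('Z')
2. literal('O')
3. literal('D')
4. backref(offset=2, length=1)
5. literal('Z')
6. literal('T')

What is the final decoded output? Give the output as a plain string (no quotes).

Token 1: literal('Z'). Output: "Z"
Token 2: literal('O'). Output: "ZO"
Token 3: literal('D'). Output: "ZOD"
Token 4: backref(off=2, len=1). Copied 'O' from pos 1. Output: "ZODO"
Token 5: literal('Z'). Output: "ZODOZ"
Token 6: literal('T'). Output: "ZODOZT"

Answer: ZODOZT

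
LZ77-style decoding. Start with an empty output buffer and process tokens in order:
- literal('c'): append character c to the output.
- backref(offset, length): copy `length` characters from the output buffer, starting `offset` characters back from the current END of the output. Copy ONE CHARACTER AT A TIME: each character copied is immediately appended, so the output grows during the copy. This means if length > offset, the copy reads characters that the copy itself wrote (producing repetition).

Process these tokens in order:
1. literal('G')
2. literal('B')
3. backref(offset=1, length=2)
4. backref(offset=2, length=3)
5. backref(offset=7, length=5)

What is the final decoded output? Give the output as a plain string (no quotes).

Answer: GBBBBBBGBBBB

Derivation:
Token 1: literal('G'). Output: "G"
Token 2: literal('B'). Output: "GB"
Token 3: backref(off=1, len=2) (overlapping!). Copied 'BB' from pos 1. Output: "GBBB"
Token 4: backref(off=2, len=3) (overlapping!). Copied 'BBB' from pos 2. Output: "GBBBBBB"
Token 5: backref(off=7, len=5). Copied 'GBBBB' from pos 0. Output: "GBBBBBBGBBBB"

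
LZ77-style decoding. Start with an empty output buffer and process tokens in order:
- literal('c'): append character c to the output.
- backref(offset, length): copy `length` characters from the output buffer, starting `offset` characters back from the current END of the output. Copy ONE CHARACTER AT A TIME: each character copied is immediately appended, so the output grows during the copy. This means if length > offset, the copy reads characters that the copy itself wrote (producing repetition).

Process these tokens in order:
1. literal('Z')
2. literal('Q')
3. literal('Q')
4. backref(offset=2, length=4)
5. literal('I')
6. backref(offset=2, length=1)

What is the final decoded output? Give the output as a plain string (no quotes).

Answer: ZQQQQQQIQ

Derivation:
Token 1: literal('Z'). Output: "Z"
Token 2: literal('Q'). Output: "ZQ"
Token 3: literal('Q'). Output: "ZQQ"
Token 4: backref(off=2, len=4) (overlapping!). Copied 'QQQQ' from pos 1. Output: "ZQQQQQQ"
Token 5: literal('I'). Output: "ZQQQQQQI"
Token 6: backref(off=2, len=1). Copied 'Q' from pos 6. Output: "ZQQQQQQIQ"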